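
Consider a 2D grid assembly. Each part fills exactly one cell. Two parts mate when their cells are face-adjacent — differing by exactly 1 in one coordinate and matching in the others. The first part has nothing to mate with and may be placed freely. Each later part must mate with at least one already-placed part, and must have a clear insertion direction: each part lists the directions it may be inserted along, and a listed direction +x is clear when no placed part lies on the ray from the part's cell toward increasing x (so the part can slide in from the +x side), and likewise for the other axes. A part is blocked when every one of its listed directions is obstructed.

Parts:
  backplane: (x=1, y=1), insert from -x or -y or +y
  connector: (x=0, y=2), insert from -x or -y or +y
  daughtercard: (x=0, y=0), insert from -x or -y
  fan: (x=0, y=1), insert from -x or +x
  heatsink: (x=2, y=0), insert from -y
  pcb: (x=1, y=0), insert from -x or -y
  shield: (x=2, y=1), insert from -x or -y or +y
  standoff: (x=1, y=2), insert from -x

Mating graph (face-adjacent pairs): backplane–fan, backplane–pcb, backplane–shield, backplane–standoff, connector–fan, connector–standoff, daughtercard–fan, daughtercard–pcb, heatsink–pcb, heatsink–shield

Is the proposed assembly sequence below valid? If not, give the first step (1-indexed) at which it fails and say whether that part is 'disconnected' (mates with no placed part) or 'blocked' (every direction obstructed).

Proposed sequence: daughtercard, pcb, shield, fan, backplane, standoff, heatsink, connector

Invalid at step 3 (disconnected)

1. daughtercard@(0, 0) [-x clear] — {daughtercard}
2. pcb@(1, 0) [-y clear] — {daughtercard, pcb}
3. shield@(2, 1) — no placed neighbour ⇒ disconnected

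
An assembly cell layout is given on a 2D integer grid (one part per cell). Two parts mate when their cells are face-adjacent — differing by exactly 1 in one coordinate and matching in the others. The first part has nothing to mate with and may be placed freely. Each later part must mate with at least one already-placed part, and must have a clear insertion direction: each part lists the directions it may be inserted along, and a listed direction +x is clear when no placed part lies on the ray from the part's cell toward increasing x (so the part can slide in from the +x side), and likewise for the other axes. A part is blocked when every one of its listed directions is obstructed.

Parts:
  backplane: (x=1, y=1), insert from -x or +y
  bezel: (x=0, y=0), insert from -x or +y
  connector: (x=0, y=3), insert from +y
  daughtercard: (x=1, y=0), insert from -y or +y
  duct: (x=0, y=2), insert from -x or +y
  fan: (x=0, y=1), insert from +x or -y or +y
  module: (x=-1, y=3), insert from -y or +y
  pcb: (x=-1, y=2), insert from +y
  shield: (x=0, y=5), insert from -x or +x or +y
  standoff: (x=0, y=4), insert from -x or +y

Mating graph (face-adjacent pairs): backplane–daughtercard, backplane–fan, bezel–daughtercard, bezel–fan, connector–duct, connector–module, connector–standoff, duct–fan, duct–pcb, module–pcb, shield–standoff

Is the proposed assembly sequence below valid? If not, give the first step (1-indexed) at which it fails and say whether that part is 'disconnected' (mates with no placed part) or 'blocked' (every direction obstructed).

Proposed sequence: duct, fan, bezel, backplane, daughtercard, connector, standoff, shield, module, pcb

Invalid at step 10 (blocked)

1. duct@(0, 2) [-x clear] — {duct}
2. fan@(0, 1) [+x clear] — {duct, fan}
3. bezel@(0, 0) [-x clear] — {bezel, duct, fan}
4. backplane@(1, 1) [+y clear] — {backplane, bezel, duct, fan}
5. daughtercard@(1, 0) [-y clear] — {backplane, bezel, daughtercard, duct, fan}
6. connector@(0, 3) [+y clear] — {backplane, bezel, connector, daughtercard, duct, fan}
7. standoff@(0, 4) [-x clear] — {backplane, bezel, connector, daughtercard, duct, fan, standoff}
8. shield@(0, 5) [-x clear] — {backplane, bezel, connector, daughtercard, duct, fan, shield, standoff}
9. module@(-1, 3) [-y clear] — {backplane, bezel, connector, daughtercard, duct, fan, module, shield, standoff}
10. pcb@(-1, 2) — +y all obstructed ⇒ blocked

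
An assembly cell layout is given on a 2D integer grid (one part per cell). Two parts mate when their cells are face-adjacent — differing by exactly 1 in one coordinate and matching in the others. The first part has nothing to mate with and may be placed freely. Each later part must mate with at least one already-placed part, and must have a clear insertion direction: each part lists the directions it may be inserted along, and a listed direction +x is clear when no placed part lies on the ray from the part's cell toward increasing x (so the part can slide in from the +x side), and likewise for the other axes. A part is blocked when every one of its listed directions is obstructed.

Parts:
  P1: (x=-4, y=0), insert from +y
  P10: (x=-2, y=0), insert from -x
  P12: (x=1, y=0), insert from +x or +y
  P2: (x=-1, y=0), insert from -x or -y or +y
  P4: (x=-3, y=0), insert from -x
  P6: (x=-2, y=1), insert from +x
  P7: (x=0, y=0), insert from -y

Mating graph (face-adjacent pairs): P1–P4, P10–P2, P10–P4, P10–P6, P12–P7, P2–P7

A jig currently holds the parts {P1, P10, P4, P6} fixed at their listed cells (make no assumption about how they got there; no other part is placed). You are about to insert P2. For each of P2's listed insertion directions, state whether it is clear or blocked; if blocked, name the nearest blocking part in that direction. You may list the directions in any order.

-x: nearest on ray is P10@(-2, 0) ⇒ blocked
-y: ray from P2(-1, 0) has no placed part ⇒ clear
+y: ray from P2(-1, 0) has no placed part ⇒ clear

+y: clear; -x: blocked by P10; -y: clear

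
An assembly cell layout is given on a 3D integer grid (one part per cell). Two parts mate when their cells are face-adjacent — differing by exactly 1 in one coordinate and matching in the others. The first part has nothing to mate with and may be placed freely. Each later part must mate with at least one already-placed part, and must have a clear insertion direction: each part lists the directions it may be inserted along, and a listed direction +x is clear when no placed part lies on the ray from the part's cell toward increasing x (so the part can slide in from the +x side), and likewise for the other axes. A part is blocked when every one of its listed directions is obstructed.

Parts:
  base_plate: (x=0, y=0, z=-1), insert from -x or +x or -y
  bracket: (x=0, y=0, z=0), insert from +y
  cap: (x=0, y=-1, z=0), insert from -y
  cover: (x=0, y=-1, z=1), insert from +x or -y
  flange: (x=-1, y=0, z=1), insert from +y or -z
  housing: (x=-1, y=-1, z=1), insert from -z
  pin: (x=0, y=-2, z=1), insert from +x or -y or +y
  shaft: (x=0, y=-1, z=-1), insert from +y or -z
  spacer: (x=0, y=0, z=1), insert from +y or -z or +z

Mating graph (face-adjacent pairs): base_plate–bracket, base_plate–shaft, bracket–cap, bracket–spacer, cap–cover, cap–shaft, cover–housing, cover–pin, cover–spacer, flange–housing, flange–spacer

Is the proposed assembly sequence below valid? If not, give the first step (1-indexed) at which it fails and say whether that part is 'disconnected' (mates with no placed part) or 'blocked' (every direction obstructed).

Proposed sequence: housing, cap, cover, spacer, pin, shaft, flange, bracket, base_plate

Invalid at step 2 (disconnected)

1. housing@(-1, -1, 1) [-z clear] — {housing}
2. cap@(0, -1, 0) — no placed neighbour ⇒ disconnected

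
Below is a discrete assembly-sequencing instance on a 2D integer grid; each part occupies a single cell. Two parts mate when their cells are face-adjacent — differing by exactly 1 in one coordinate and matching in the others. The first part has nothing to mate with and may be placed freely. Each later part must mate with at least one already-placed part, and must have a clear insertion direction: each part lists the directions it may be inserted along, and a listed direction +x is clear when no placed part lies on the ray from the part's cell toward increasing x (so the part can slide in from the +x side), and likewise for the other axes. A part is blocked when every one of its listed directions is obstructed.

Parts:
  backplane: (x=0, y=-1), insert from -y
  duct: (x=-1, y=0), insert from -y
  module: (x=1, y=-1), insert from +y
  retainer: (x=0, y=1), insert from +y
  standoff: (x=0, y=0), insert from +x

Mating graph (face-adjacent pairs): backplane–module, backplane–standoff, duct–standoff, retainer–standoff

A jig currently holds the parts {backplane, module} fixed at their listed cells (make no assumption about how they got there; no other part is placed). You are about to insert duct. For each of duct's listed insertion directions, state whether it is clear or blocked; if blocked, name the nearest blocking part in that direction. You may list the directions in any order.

-y: clear

-y: ray from duct(-1, 0) has no placed part ⇒ clear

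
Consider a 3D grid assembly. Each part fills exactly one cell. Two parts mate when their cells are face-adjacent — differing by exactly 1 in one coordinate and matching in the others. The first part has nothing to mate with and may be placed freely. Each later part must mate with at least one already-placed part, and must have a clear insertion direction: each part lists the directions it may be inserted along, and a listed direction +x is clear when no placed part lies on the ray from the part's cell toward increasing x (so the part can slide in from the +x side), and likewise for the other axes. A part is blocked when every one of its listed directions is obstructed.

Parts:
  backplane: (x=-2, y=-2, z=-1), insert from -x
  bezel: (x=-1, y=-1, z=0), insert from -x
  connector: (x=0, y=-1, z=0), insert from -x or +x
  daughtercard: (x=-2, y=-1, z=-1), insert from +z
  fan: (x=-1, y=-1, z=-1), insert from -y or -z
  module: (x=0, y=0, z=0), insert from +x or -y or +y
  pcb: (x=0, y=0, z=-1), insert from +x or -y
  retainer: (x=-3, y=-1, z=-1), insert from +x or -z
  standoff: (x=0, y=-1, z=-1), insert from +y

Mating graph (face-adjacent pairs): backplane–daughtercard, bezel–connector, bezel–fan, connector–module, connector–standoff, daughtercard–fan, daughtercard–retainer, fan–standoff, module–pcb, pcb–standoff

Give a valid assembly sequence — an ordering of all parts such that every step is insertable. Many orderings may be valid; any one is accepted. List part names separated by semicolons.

1. module@(0, 0, 0) [+x clear] — {module}
2. connector@(0, -1, 0) [-x clear] — {connector, module}
3. bezel@(-1, -1, 0) [-x clear] — {bezel, connector, module}
4. standoff@(0, -1, -1) [+y clear] — {bezel, connector, module, standoff}
5. pcb@(0, 0, -1) [+x clear] — {bezel, connector, module, pcb, standoff}
6. fan@(-1, -1, -1) [-y clear] — {bezel, connector, fan, module, pcb, standoff}
7. daughtercard@(-2, -1, -1) [+z clear] — {bezel, connector, daughtercard, fan, module, pcb, standoff}
8. backplane@(-2, -2, -1) [-x clear] — {backplane, bezel, connector, daughtercard, fan, module, pcb, standoff}
9. retainer@(-3, -1, -1) [-z clear] — {backplane, bezel, connector, daughtercard, fan, module, pcb, retainer, standoff}

module; connector; bezel; standoff; pcb; fan; daughtercard; backplane; retainer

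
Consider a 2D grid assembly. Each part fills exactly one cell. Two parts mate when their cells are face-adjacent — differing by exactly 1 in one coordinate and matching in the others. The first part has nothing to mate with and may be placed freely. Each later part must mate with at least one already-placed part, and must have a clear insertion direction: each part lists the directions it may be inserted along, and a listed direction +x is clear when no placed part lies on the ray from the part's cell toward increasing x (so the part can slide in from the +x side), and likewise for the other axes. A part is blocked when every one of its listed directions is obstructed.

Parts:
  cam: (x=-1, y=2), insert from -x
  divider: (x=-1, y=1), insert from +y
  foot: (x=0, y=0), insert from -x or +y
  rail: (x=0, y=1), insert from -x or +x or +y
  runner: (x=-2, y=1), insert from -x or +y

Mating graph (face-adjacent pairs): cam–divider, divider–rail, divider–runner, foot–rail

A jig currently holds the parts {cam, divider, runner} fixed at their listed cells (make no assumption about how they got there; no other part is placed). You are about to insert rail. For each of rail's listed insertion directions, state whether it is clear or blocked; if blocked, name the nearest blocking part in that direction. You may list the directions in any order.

-x: nearest on ray is divider@(-1, 1) ⇒ blocked
+x: ray from rail(0, 1) has no placed part ⇒ clear
+y: ray from rail(0, 1) has no placed part ⇒ clear

+x: clear; +y: clear; -x: blocked by divider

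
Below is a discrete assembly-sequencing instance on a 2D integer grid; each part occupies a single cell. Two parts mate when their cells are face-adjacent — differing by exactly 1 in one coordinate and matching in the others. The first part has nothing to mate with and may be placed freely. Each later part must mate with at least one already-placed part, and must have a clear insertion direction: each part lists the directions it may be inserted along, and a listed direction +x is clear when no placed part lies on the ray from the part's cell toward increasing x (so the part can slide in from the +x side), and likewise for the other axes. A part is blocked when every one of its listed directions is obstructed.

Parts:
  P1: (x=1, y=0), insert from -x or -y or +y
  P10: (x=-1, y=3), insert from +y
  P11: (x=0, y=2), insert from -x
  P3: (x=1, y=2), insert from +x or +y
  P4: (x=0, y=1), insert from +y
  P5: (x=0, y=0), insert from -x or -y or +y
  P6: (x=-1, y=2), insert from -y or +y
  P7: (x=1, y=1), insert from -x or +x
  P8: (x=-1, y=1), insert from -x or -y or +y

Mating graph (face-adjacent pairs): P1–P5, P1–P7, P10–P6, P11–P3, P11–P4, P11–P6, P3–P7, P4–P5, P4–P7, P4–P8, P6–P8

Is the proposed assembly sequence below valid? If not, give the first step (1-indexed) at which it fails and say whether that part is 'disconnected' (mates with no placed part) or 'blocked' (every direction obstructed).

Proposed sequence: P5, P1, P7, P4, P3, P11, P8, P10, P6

1. P5@(0, 0) [-x clear] — {P5}
2. P1@(1, 0) [-y clear] — {P1, P5}
3. P7@(1, 1) [-x clear] — {P1, P5, P7}
4. P4@(0, 1) [+y clear] — {P1, P4, P5, P7}
5. P3@(1, 2) [+x clear] — {P1, P3, P4, P5, P7}
6. P11@(0, 2) [-x clear] — {P1, P11, P3, P4, P5, P7}
7. P8@(-1, 1) [-x clear] — {P1, P11, P3, P4, P5, P7, P8}
8. P10@(-1, 3) — no placed neighbour ⇒ disconnected

Invalid at step 8 (disconnected)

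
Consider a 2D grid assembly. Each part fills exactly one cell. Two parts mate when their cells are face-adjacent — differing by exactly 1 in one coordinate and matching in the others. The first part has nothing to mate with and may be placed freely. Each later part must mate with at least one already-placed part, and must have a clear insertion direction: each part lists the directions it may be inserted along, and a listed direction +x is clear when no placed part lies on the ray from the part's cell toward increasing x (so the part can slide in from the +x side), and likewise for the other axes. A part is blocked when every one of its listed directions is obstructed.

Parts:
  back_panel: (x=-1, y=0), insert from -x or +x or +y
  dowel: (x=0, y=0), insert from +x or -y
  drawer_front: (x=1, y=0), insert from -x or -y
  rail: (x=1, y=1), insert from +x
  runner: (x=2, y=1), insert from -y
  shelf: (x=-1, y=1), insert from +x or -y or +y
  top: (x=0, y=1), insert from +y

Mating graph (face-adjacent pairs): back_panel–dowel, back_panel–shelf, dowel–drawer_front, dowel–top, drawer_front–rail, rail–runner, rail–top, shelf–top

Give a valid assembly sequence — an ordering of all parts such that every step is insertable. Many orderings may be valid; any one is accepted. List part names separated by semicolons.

1. dowel@(0, 0) [+x clear] — {dowel}
2. top@(0, 1) [+y clear] — {dowel, top}
3. rail@(1, 1) [+x clear] — {dowel, rail, top}
4. runner@(2, 1) [-y clear] — {dowel, rail, runner, top}
5. shelf@(-1, 1) [-y clear] — {dowel, rail, runner, shelf, top}
6. drawer_front@(1, 0) [-y clear] — {dowel, drawer_front, rail, runner, shelf, top}
7. back_panel@(-1, 0) [-x clear] — {back_panel, dowel, drawer_front, rail, runner, shelf, top}

dowel; top; rail; runner; shelf; drawer_front; back_panel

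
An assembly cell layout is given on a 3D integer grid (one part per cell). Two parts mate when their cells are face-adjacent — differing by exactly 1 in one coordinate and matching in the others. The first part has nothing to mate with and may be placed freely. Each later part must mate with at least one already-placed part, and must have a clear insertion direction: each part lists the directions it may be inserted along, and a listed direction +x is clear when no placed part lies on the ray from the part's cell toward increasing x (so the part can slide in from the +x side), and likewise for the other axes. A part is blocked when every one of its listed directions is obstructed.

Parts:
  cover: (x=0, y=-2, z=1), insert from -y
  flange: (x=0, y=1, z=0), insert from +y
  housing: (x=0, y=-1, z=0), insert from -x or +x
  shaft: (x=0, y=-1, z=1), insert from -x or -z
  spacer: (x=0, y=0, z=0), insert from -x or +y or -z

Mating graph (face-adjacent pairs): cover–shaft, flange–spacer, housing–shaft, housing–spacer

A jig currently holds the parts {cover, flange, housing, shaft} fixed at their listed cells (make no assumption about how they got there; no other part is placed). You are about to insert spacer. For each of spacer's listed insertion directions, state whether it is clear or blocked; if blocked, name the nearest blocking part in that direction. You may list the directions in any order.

+y: blocked by flange; -x: clear; -z: clear

-x: ray from spacer(0, 0, 0) has no placed part ⇒ clear
+y: nearest on ray is flange@(0, 1, 0) ⇒ blocked
-z: ray from spacer(0, 0, 0) has no placed part ⇒ clear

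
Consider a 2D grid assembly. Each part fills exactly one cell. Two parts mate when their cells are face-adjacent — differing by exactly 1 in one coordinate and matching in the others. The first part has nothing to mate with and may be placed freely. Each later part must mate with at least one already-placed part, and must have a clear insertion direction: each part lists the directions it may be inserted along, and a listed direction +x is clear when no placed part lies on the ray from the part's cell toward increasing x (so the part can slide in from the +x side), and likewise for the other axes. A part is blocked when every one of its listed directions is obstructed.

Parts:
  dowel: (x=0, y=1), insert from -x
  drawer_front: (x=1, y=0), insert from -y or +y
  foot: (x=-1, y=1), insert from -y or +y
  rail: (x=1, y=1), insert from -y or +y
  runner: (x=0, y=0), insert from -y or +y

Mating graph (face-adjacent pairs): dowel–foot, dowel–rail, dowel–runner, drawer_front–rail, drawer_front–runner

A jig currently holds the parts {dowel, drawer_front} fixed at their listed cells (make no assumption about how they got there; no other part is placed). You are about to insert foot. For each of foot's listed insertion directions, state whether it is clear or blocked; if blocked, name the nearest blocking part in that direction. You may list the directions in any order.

-y: ray from foot(-1, 1) has no placed part ⇒ clear
+y: ray from foot(-1, 1) has no placed part ⇒ clear

+y: clear; -y: clear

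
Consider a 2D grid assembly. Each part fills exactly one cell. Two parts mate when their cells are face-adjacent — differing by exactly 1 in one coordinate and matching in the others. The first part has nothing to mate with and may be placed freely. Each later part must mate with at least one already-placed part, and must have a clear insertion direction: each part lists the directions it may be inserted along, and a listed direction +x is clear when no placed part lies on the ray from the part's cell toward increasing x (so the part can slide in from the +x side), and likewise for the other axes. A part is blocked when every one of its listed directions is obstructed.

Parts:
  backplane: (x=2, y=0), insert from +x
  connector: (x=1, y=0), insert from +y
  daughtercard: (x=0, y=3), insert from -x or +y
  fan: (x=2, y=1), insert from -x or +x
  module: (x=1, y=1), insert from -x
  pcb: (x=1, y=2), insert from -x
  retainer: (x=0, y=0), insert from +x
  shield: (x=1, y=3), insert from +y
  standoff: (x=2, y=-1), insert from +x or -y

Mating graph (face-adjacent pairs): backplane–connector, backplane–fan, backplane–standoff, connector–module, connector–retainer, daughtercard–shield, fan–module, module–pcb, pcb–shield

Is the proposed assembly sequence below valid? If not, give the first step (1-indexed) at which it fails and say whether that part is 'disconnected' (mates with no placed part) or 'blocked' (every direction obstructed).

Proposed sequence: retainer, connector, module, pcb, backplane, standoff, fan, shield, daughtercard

Valid

1. retainer@(0, 0) [+x clear] — {retainer}
2. connector@(1, 0) [+y clear] — {connector, retainer}
3. module@(1, 1) [-x clear] — {connector, module, retainer}
4. pcb@(1, 2) [-x clear] — {connector, module, pcb, retainer}
5. backplane@(2, 0) [+x clear] — {backplane, connector, module, pcb, retainer}
6. standoff@(2, -1) [+x clear] — {backplane, connector, module, pcb, retainer, standoff}
7. fan@(2, 1) [+x clear] — {backplane, connector, fan, module, pcb, retainer, standoff}
8. shield@(1, 3) [+y clear] — {backplane, connector, fan, module, pcb, retainer, shield, standoff}
9. daughtercard@(0, 3) [-x clear] — {backplane, connector, daughtercard, fan, module, pcb, retainer, shield, standoff}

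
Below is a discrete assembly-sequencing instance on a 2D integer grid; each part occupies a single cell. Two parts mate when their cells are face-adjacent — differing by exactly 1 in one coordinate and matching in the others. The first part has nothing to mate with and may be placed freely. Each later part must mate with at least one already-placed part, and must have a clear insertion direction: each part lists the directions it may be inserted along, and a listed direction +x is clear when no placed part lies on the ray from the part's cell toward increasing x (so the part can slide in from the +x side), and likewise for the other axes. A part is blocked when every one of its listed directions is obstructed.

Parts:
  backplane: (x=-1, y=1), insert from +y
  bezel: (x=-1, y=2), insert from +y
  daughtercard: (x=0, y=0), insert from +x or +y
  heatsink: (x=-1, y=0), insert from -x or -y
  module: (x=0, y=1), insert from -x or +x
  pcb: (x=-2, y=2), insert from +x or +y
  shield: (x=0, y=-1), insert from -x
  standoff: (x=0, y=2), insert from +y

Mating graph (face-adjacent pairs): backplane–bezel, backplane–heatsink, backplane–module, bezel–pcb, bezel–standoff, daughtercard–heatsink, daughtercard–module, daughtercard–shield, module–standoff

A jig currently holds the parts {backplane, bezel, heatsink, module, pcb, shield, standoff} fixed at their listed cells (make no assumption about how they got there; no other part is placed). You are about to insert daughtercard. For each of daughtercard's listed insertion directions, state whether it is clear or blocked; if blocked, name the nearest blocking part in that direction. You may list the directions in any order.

+x: clear; +y: blocked by module

+x: ray from daughtercard(0, 0) has no placed part ⇒ clear
+y: nearest on ray is module@(0, 1) ⇒ blocked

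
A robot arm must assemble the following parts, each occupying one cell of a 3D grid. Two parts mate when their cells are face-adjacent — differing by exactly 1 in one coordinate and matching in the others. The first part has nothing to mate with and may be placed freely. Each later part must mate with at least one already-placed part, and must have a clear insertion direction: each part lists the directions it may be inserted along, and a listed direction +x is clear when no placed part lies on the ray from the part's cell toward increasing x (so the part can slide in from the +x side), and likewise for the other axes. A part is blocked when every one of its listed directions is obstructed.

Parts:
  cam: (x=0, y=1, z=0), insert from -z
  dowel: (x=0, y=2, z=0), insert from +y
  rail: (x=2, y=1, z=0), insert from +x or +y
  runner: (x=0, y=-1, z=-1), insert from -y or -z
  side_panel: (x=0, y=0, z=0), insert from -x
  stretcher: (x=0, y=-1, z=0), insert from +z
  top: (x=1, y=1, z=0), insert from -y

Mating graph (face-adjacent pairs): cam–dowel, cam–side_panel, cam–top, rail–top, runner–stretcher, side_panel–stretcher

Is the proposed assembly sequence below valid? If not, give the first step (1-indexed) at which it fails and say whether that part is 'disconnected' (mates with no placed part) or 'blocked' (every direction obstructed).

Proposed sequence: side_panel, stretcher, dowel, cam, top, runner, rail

Invalid at step 3 (disconnected)

1. side_panel@(0, 0, 0) [-x clear] — {side_panel}
2. stretcher@(0, -1, 0) [+z clear] — {side_panel, stretcher}
3. dowel@(0, 2, 0) — no placed neighbour ⇒ disconnected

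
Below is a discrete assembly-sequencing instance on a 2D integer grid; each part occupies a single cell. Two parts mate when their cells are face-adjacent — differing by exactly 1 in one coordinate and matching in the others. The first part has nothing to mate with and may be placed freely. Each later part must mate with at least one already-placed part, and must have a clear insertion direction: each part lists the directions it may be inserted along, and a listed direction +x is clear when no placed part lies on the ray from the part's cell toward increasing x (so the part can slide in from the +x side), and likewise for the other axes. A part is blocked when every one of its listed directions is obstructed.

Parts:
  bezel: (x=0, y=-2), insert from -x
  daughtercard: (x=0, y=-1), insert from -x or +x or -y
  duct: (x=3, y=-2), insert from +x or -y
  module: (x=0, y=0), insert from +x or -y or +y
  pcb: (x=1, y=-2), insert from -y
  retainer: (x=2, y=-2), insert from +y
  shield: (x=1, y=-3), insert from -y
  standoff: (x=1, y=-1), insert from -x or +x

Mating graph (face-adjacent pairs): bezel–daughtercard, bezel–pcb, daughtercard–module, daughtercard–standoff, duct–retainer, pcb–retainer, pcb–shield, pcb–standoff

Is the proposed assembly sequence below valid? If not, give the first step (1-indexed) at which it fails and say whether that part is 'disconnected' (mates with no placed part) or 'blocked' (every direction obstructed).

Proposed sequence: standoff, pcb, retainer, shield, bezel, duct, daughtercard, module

Valid

1. standoff@(1, -1) [-x clear] — {standoff}
2. pcb@(1, -2) [-y clear] — {pcb, standoff}
3. retainer@(2, -2) [+y clear] — {pcb, retainer, standoff}
4. shield@(1, -3) [-y clear] — {pcb, retainer, shield, standoff}
5. bezel@(0, -2) [-x clear] — {bezel, pcb, retainer, shield, standoff}
6. duct@(3, -2) [+x clear] — {bezel, duct, pcb, retainer, shield, standoff}
7. daughtercard@(0, -1) [-x clear] — {bezel, daughtercard, duct, pcb, retainer, shield, standoff}
8. module@(0, 0) [+x clear] — {bezel, daughtercard, duct, module, pcb, retainer, shield, standoff}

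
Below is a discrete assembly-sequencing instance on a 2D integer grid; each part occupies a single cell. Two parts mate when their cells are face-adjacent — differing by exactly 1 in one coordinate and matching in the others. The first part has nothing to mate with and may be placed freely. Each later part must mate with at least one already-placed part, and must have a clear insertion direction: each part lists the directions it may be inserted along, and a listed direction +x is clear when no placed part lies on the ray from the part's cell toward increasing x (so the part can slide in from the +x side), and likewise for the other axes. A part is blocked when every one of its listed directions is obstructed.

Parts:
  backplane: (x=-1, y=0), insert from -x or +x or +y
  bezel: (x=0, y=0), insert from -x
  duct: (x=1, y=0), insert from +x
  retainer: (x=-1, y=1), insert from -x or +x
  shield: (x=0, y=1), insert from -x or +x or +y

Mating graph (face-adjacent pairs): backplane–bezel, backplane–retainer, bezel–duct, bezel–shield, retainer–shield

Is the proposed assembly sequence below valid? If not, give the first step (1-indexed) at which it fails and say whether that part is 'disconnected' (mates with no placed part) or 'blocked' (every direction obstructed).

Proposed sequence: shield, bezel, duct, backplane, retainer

1. shield@(0, 1) [-x clear] — {shield}
2. bezel@(0, 0) [-x clear] — {bezel, shield}
3. duct@(1, 0) [+x clear] — {bezel, duct, shield}
4. backplane@(-1, 0) [-x clear] — {backplane, bezel, duct, shield}
5. retainer@(-1, 1) [-x clear] — {backplane, bezel, duct, retainer, shield}

Valid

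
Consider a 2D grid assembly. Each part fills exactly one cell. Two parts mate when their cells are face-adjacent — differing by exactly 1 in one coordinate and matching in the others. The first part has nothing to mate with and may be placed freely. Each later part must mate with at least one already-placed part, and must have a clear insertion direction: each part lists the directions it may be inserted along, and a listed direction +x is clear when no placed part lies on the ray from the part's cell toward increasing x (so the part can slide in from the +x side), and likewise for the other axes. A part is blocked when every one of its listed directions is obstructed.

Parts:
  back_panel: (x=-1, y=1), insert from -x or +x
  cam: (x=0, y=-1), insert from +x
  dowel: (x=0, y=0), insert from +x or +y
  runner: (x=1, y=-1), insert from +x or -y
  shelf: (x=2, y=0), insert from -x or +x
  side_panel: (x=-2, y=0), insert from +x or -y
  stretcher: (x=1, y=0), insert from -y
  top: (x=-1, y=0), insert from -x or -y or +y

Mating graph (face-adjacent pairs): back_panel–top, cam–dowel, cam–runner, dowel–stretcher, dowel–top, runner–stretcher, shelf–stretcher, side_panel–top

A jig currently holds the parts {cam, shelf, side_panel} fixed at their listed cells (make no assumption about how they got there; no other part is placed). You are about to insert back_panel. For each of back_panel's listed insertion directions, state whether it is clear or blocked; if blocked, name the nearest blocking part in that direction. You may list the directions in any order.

-x: ray from back_panel(-1, 1) has no placed part ⇒ clear
+x: ray from back_panel(-1, 1) has no placed part ⇒ clear

+x: clear; -x: clear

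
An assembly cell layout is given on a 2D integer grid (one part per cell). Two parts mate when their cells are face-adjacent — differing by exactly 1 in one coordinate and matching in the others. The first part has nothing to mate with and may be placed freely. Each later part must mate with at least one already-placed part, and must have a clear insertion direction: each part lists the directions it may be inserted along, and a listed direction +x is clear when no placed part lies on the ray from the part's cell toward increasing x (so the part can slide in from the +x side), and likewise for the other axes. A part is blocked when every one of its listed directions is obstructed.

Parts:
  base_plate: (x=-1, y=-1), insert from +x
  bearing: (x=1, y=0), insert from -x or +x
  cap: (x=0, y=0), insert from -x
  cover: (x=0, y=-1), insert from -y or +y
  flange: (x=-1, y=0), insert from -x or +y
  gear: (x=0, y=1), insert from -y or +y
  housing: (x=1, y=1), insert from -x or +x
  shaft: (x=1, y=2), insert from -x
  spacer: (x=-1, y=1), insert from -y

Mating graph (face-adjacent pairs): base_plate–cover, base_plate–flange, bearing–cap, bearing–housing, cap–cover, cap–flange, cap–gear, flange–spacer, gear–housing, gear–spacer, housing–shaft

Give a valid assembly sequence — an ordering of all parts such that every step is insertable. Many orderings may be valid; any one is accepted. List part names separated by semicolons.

1. spacer@(-1, 1) [-y clear] — {spacer}
2. gear@(0, 1) [-y clear] — {gear, spacer}
3. housing@(1, 1) [+x clear] — {gear, housing, spacer}
4. cap@(0, 0) [-x clear] — {cap, gear, housing, spacer}
5. flange@(-1, 0) [-x clear] — {cap, flange, gear, housing, spacer}
6. base_plate@(-1, -1) [+x clear] — {base_plate, cap, flange, gear, housing, spacer}
7. cover@(0, -1) [-y clear] — {base_plate, cap, cover, flange, gear, housing, spacer}
8. shaft@(1, 2) [-x clear] — {base_plate, cap, cover, flange, gear, housing, shaft, spacer}
9. bearing@(1, 0) [+x clear] — {base_plate, bearing, cap, cover, flange, gear, housing, shaft, spacer}

spacer; gear; housing; cap; flange; base_plate; cover; shaft; bearing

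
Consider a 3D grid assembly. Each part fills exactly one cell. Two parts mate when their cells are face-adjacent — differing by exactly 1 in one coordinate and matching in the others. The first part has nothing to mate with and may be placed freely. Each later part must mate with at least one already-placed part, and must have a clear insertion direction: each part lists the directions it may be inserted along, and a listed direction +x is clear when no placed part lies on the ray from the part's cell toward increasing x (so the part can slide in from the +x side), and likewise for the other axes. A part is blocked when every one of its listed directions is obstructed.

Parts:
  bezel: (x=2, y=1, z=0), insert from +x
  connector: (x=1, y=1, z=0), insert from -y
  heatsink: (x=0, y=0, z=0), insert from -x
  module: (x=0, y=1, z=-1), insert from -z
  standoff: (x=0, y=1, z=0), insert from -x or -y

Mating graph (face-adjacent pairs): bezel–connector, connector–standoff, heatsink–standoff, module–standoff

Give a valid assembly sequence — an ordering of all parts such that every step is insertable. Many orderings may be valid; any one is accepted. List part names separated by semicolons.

standoff; module; connector; bezel; heatsink

1. standoff@(0, 1, 0) [-x clear] — {standoff}
2. module@(0, 1, -1) [-z clear] — {module, standoff}
3. connector@(1, 1, 0) [-y clear] — {connector, module, standoff}
4. bezel@(2, 1, 0) [+x clear] — {bezel, connector, module, standoff}
5. heatsink@(0, 0, 0) [-x clear] — {bezel, connector, heatsink, module, standoff}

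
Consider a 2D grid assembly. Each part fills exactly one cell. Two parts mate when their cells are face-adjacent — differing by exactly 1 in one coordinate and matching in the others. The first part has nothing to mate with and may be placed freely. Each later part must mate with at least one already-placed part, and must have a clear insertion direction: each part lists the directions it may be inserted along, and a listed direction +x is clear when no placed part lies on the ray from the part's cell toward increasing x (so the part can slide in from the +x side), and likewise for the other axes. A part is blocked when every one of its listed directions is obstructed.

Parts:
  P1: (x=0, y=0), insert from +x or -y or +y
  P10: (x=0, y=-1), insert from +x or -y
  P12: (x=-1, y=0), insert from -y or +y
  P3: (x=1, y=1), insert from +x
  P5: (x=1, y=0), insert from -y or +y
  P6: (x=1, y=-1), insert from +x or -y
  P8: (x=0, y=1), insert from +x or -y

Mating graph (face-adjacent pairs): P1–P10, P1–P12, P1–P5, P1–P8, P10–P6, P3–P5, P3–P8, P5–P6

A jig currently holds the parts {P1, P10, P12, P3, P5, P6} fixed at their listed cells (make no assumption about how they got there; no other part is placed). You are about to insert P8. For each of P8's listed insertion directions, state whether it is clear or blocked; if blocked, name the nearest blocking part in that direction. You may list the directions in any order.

+x: nearest on ray is P3@(1, 1) ⇒ blocked
-y: nearest on ray is P1@(0, 0) ⇒ blocked

+x: blocked by P3; -y: blocked by P1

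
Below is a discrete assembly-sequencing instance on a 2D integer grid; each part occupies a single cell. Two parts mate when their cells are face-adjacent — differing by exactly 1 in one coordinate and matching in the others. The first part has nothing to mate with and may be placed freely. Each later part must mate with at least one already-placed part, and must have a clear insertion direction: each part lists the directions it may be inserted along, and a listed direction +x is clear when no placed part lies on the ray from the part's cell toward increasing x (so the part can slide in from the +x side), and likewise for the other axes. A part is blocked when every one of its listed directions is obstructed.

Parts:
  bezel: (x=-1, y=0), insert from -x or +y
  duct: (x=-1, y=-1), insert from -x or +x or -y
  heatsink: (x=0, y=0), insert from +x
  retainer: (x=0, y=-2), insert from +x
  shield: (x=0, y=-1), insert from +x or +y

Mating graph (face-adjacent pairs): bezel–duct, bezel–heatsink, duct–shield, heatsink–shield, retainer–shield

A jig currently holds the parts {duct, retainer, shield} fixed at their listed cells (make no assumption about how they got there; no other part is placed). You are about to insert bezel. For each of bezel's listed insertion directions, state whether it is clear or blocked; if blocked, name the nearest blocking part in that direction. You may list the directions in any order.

+y: clear; -x: clear

-x: ray from bezel(-1, 0) has no placed part ⇒ clear
+y: ray from bezel(-1, 0) has no placed part ⇒ clear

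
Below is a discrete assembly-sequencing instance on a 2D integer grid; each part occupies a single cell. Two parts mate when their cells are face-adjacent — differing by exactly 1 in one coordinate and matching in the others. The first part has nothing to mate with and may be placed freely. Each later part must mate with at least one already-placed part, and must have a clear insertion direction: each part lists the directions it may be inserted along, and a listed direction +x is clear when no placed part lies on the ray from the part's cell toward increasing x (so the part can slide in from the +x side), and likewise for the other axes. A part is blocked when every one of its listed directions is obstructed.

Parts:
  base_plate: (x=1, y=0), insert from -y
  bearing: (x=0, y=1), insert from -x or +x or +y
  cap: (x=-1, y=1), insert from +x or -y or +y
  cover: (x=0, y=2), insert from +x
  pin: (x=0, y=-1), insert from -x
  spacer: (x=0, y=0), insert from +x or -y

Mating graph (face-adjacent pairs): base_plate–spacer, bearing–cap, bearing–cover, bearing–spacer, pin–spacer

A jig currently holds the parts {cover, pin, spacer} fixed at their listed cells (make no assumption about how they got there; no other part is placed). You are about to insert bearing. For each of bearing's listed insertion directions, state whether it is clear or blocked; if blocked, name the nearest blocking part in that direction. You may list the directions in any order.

+x: clear; +y: blocked by cover; -x: clear

-x: ray from bearing(0, 1) has no placed part ⇒ clear
+x: ray from bearing(0, 1) has no placed part ⇒ clear
+y: nearest on ray is cover@(0, 2) ⇒ blocked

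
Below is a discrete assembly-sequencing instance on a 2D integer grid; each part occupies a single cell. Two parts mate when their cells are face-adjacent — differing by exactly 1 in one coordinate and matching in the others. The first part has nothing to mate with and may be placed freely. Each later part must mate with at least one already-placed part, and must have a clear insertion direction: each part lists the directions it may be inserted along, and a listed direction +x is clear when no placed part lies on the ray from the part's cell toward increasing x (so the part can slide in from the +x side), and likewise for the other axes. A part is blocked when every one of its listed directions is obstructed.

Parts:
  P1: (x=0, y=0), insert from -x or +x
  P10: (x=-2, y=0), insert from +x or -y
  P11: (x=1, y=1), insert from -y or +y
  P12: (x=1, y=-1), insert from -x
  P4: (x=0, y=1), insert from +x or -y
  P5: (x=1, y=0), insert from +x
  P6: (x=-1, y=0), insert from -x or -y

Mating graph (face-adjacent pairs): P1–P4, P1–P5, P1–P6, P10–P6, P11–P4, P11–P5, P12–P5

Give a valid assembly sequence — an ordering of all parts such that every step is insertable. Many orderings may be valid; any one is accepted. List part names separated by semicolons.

1. P10@(-2, 0) [+x clear] — {P10}
2. P6@(-1, 0) [-y clear] — {P10, P6}
3. P1@(0, 0) [+x clear] — {P1, P10, P6}
4. P5@(1, 0) [+x clear] — {P1, P10, P5, P6}
5. P12@(1, -1) [-x clear] — {P1, P10, P12, P5, P6}
6. P4@(0, 1) [+x clear] — {P1, P10, P12, P4, P5, P6}
7. P11@(1, 1) [+y clear] — {P1, P10, P11, P12, P4, P5, P6}

P10; P6; P1; P5; P12; P4; P11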